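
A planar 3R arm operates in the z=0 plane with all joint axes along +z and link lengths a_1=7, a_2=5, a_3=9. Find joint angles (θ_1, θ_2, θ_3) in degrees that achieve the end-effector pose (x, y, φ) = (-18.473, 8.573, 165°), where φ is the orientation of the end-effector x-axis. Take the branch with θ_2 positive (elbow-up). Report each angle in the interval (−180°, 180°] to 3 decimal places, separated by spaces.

135.004 29.995 0.001

wrist centre = target − a_3·(cos φ, sin φ) = (-9.7797, 6.2436)
cos θ_2 = (134.6248−7²−5²)/(2·7·5) = 0.8661; θ_2 = 29.9951° (elbow-up)
β = atan2(6.2436,-9.7797) = 147.4446°; ψ = atan2(2.4996,11.3303) = 12.4409°
θ_1 = β − ψ = 135.0037°
θ_3 = φ − θ_1 − θ_2 = 0.0012° (wrapped to (-180°,180°])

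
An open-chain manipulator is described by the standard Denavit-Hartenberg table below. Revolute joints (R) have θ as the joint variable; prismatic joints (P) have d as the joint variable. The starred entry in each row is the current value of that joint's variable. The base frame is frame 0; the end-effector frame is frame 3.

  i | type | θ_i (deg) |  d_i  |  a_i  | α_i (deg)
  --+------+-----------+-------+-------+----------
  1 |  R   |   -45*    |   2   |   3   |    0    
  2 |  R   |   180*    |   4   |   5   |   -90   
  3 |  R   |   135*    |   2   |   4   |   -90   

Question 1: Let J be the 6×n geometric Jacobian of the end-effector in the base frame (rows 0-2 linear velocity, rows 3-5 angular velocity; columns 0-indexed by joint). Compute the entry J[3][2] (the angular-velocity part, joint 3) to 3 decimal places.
axis z_2 = (-0.7071,-0.7071,0.0000); lever o_n−o_2 = (0.5858,-3.4142,-2.8284)
cross product → J_v[:, 2] = (2.0000,-2.0000,2.8284)
J_ω[:, 2] = z_2
entry J[3][2] = -0.7071

-0.707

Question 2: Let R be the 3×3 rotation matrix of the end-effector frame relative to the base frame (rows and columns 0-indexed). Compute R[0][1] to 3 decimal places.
0.707

End-effector y-axis (col 1 of R) = (0.7071,0.7071,-0.0000)
R[0][1] = 0.7071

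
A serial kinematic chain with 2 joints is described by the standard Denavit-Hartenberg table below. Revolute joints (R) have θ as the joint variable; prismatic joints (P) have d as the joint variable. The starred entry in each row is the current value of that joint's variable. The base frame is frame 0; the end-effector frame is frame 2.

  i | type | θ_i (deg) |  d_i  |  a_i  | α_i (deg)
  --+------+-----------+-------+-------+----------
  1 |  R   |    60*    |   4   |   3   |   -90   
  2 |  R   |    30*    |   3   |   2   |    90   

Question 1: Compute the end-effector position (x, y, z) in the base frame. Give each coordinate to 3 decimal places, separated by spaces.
-0.232 5.598 3.000

after link 1: o_1 = (1.5000, 2.5981, 4.0000)
after link 2: o_2 = (-0.2321, 5.5981, 3.0000)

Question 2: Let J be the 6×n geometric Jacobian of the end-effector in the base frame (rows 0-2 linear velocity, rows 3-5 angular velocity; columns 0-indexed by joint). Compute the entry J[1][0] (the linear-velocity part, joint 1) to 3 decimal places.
axis z_0 = ẑ; lever o_n−o_0 = (-0.2321,5.5981,3.0000)
cross product → J_v[:, 0] = (-5.5981,-0.2321,0.0000)
J_ω[:, 0] = z_0
entry J[1][0] = -0.2321

-0.232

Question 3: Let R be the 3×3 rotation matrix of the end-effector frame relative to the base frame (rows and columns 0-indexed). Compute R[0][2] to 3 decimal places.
End-effector z-axis (col 2 of R) = (0.2500,0.4330,0.8660)
R[0][2] = 0.2500

0.250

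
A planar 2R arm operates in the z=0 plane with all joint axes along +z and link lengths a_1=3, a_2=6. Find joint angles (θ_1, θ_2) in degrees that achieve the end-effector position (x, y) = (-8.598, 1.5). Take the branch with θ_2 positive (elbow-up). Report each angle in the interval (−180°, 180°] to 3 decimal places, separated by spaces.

cos θ_2 = (76.1756−3²−6²)/(2·3·6) = 0.8660; θ_2 = 30.0042° (elbow-up)
β = atan2(1.5000,-8.5980) = 170.1038°; ψ = atan2(3.0004,8.1959) = 20.1067°
θ_1 = β − ψ = 149.9971°

149.997 30.004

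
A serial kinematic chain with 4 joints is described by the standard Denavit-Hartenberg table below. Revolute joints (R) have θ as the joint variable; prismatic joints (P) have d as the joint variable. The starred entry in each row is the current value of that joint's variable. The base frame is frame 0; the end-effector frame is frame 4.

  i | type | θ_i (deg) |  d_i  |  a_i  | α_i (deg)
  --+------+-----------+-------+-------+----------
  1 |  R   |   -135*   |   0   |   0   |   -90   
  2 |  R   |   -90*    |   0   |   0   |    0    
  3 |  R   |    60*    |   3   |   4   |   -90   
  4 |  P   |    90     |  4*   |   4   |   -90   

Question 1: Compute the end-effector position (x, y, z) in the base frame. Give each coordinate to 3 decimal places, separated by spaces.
-4.571 -3.157 -1.464

after link 1: o_1 = (0.0000, 0.0000, 0.0000)
after link 2: o_2 = (0.0000, 0.0000, 0.0000)
after link 3: o_3 = (-0.3282, -4.5708, 2.0000)
after link 4: o_4 = (-4.5708, -3.1566, -1.4641)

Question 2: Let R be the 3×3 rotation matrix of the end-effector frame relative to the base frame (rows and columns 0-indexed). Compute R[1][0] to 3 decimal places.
End-effector x-axis (col 0 of R) = (-0.7071,0.7071,-0.0000)
R[1][0] = 0.7071

0.707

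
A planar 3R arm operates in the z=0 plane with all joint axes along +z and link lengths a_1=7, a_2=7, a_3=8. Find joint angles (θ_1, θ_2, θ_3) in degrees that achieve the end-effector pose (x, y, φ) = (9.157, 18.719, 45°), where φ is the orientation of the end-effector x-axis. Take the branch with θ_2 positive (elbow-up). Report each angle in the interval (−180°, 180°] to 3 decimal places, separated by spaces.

59.999 30.000 -44.999

wrist centre = target − a_3·(cos φ, sin φ) = (3.5001, 13.0621)
cos θ_2 = (182.8707−7²−7²)/(2·7·7) = 0.8660; θ_2 = 29.9998° (elbow-up)
β = atan2(13.0621,3.5001) = 74.9994°; ψ = atan2(3.5000,13.0622) = 14.9999°
θ_1 = β − ψ = 59.9995°
θ_3 = φ − θ_1 − θ_2 = -44.9993° (wrapped to (-180°,180°])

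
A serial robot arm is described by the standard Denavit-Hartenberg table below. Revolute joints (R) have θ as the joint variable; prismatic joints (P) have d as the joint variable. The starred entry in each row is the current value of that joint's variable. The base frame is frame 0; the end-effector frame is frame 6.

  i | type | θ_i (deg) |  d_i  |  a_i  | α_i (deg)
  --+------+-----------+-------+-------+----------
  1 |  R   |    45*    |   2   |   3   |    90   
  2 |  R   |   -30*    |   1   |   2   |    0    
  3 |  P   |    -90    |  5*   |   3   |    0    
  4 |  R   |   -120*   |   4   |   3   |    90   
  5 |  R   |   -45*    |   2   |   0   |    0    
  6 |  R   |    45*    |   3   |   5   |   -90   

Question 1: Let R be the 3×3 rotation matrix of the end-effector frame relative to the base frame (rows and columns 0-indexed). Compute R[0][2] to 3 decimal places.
End-effector z-axis (col 2 of R) = (0.7071,-0.7071,-0.0000)
R[0][2] = 0.7071

0.707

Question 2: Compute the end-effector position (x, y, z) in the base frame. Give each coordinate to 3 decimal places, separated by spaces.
after link 1: o_1 = (2.1213, 2.1213, 2.0000)
after link 2: o_2 = (4.0532, 2.6390, 1.0000)
after link 3: o_3 = (6.5280, -1.9572, -1.5981)
after link 4: o_4 = (8.2958, -5.8463, 1.0000)
after link 5: o_5 = (9.5206, -4.6216, 2.0000)
after link 6: o_6 = (9.5899, -4.5522, 7.8301)

9.590 -4.552 7.830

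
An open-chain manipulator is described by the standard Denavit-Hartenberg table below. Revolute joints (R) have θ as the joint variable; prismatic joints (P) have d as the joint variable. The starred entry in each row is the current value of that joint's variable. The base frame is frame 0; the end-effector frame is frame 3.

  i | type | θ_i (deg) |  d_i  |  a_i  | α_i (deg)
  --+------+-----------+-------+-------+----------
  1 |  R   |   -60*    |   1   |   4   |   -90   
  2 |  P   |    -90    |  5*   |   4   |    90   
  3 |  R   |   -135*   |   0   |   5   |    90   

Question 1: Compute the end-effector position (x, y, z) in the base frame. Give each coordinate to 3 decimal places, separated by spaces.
after link 1: o_1 = (2.0000, -3.4641, 1.0000)
after link 2: o_2 = (6.3301, -0.9641, 5.0000)
after link 3: o_3 = (3.2683, -2.7319, 1.4645)

3.268 -2.732 1.464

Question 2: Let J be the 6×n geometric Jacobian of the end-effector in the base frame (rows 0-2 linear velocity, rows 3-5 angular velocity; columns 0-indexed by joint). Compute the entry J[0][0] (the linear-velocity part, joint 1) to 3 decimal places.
axis z_0 = ẑ; lever o_n−o_0 = (3.2683,-2.7319,1.4645)
cross product → J_v[:, 0] = (2.7319,3.2683,-0.0000)
J_ω[:, 0] = z_0
entry J[0][0] = 2.7319

2.732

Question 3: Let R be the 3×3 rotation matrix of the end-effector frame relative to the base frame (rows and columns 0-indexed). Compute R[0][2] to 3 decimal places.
End-effector z-axis (col 2 of R) = (0.6124,0.3536,-0.7071)
R[0][2] = 0.6124

0.612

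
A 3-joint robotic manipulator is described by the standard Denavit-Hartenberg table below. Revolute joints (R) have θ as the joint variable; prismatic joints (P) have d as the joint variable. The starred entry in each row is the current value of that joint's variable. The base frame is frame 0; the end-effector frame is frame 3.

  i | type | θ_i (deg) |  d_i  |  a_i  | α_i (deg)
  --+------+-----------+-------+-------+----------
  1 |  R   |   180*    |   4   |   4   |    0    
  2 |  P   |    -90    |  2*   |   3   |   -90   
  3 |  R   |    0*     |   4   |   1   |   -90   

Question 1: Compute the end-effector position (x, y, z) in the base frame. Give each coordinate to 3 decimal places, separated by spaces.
after link 1: o_1 = (-4.0000, 0.0000, 4.0000)
after link 2: o_2 = (-4.0000, 3.0000, 6.0000)
after link 3: o_3 = (-8.0000, 4.0000, 6.0000)

-8.000 4.000 6.000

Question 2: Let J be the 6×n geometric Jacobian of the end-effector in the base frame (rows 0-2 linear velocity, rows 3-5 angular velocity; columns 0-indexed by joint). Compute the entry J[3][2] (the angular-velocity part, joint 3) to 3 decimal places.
-1.000

axis z_2 = (-1.0000,0.0000,0.0000); lever o_n−o_2 = (-4.0000,1.0000,0.0000)
cross product → J_v[:, 2] = (-0.0000,-0.0000,-1.0000)
J_ω[:, 2] = z_2
entry J[3][2] = -1.0000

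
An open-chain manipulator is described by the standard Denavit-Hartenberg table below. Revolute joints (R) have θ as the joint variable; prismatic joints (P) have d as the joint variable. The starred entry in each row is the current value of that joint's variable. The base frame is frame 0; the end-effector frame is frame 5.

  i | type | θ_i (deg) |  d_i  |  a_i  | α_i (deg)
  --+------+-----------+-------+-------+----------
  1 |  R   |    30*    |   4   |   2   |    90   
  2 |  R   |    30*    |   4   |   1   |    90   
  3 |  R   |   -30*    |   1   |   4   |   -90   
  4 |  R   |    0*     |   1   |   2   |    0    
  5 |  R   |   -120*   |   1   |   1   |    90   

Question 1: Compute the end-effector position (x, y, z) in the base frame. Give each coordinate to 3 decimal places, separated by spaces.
9.103 1.812 5.766

after link 1: o_1 = (1.7321, 1.0000, 4.0000)
after link 2: o_2 = (4.4821, -2.0311, 4.5000)
after link 3: o_3 = (6.5131, 1.4510, 5.3660)
after link 4: o_4 = (8.1202, 2.5335, 6.4821)
after link 5: o_5 = (9.1034, 1.8125, 5.7655)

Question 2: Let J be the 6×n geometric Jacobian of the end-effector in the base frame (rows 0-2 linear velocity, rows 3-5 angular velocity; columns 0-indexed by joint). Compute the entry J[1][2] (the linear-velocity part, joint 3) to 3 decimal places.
axis z_2 = (0.4330,0.2500,-0.8660); lever o_n−o_2 = (4.6214,3.8436,1.2655)
cross product → J_v[:, 2] = (3.6450,-4.5502,0.5090)
J_ω[:, 2] = z_2
entry J[1][2] = -4.5502

-4.550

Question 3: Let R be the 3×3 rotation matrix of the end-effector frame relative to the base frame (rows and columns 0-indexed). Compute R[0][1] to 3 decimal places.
0.808

End-effector y-axis (col 1 of R) = (0.8080,-0.5335,0.2500)
R[0][1] = 0.8080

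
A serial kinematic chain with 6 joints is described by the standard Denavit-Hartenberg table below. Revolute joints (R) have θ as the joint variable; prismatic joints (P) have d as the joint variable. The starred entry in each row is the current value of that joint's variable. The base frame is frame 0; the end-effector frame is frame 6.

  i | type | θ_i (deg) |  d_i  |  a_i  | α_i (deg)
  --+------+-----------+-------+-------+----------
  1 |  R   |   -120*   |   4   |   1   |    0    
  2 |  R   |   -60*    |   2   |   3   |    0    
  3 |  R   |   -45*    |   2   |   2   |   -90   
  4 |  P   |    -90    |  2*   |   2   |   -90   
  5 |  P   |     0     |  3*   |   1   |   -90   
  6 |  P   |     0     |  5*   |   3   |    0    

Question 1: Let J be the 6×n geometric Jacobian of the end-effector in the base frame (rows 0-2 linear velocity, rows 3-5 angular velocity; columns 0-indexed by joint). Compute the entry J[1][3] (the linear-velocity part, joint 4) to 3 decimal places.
-0.707

prismatic axis z_3 = (-0.7071,-0.7071,0.0000)
J_v[:, 3] = z_3; J_ω[:, 3] = (0,0,0)
entry J[1][3] = -0.7071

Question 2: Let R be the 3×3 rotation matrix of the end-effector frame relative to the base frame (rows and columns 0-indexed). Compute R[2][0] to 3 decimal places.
1.000

End-effector x-axis (col 0 of R) = (-0.0000,0.0000,1.0000)
R[2][0] = 1.0000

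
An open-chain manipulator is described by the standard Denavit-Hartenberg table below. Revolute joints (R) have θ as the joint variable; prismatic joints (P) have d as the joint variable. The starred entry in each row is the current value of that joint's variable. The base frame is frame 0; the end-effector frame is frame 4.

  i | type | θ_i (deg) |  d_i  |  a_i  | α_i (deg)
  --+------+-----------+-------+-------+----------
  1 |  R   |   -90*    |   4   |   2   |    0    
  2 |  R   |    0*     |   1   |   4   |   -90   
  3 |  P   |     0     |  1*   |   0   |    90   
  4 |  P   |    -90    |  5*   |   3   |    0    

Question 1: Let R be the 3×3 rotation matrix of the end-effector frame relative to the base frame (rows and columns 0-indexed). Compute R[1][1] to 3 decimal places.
End-effector y-axis (col 1 of R) = (0.0000,-1.0000,0.0000)
R[1][1] = -1.0000

-1.000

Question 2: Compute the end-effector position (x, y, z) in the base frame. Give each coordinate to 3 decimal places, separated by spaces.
-2.000 -6.000 10.000

after link 1: o_1 = (0.0000, -2.0000, 4.0000)
after link 2: o_2 = (0.0000, -6.0000, 5.0000)
after link 3: o_3 = (1.0000, -6.0000, 5.0000)
after link 4: o_4 = (-2.0000, -6.0000, 10.0000)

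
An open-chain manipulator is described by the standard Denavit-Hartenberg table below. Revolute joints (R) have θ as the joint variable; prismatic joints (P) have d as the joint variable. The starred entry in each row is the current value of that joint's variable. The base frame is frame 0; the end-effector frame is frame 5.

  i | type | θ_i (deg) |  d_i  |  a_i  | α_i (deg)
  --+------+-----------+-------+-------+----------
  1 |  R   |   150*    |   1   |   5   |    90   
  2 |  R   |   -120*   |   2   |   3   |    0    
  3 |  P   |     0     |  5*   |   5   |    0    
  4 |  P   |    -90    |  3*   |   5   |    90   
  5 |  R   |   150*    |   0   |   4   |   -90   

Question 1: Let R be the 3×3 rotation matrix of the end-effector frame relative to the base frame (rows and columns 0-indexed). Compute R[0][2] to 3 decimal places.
-0.808

End-effector z-axis (col 2 of R) = (-0.8080,-0.5335,-0.2500)
R[0][2] = -0.8080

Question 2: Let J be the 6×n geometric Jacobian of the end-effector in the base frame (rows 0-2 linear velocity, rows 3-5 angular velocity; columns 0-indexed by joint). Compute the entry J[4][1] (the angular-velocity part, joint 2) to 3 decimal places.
axis z_1 = (0.5000,0.8660,0.0000); lever o_n−o_1 = (10.6160,7.7272,-6.1603)
cross product → J_v[:, 1] = (-5.3349,3.0801,-5.3301)
J_ω[:, 1] = z_1
entry J[4][1] = 0.8660

0.866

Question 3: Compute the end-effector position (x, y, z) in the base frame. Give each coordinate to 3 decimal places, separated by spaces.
6.286 10.227 -5.160

after link 1: o_1 = (-4.3301, 2.5000, 1.0000)
after link 2: o_2 = (-2.0311, 3.4821, -1.5981)
after link 3: o_3 = (2.6340, 6.5622, -5.9282)
after link 4: o_4 = (7.8840, 6.9952, -3.4282)
after link 5: o_5 = (6.2859, 10.2272, -5.1603)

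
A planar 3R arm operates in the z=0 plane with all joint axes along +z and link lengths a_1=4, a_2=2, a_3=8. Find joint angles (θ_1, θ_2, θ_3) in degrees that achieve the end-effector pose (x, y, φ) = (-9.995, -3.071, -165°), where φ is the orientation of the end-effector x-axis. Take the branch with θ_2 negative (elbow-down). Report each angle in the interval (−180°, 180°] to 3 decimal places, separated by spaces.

wrist centre = target − a_3·(cos φ, sin φ) = (-2.2676, -1.0004)
cos θ_2 = (6.1429−4²−2²)/(2·4·2) = -0.8661; θ_2 = -150.0051° (elbow-down)
β = atan2(-1.0004,-2.2676) = -156.1932°; ψ = atan2(-0.9998,2.2679) = -23.7915°
θ_1 = β − ψ = -132.4017°
θ_3 = φ − θ_1 − θ_2 = 117.4069° (wrapped to (-180°,180°])

-132.402 -150.005 117.407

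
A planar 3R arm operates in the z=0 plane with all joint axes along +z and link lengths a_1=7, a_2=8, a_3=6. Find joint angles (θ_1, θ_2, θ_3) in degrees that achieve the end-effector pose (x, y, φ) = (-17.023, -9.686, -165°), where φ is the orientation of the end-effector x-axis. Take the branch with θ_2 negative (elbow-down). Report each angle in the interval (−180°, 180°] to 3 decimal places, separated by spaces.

-120.001 -44.995 -0.003

wrist centre = target − a_3·(cos φ, sin φ) = (-11.2274, -8.1331)
cos θ_2 = (192.2026−7²−8²)/(2·7·8) = 0.7072; θ_2 = -44.9952° (elbow-down)
β = atan2(-8.1331,-11.2274) = -144.0807°; ψ = atan2(-5.6564,12.6573) = -24.0792°
θ_1 = β − ψ = -120.0015°
θ_3 = φ − θ_1 − θ_2 = -0.0033° (wrapped to (-180°,180°])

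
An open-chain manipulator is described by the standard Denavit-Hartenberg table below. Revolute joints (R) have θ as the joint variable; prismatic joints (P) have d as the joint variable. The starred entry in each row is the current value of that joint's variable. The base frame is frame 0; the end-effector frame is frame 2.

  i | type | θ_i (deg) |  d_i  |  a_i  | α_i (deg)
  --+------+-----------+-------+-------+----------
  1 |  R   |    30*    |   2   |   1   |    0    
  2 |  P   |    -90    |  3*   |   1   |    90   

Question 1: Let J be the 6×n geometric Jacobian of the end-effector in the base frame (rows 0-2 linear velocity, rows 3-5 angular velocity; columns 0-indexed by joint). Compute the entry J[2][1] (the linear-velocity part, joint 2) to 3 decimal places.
prismatic axis z_1 = (0.0000,0.0000,1.0000)
J_v[:, 1] = z_1; J_ω[:, 1] = (0,0,0)
entry J[2][1] = 1.0000

1.000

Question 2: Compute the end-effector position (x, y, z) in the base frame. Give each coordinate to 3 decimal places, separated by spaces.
1.366 -0.366 5.000

after link 1: o_1 = (0.8660, 0.5000, 2.0000)
after link 2: o_2 = (1.3660, -0.3660, 5.0000)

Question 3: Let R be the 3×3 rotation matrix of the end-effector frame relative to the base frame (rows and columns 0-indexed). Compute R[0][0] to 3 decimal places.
End-effector x-axis (col 0 of R) = (0.5000,-0.8660,0.0000)
R[0][0] = 0.5000

0.500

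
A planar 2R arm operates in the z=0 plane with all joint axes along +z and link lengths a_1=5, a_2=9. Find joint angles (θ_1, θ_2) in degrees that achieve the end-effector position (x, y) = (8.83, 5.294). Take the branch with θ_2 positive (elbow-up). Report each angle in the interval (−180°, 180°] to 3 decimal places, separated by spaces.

-30.003 90.003

cos θ_2 = (105.9953−5²−9²)/(2·5·9) = -0.0001; θ_2 = 90.0030° (elbow-up)
β = atan2(5.2940,8.8300) = 30.9447°; ψ = atan2(9.0000,4.9995) = 60.9477°
θ_1 = β − ψ = -30.0030°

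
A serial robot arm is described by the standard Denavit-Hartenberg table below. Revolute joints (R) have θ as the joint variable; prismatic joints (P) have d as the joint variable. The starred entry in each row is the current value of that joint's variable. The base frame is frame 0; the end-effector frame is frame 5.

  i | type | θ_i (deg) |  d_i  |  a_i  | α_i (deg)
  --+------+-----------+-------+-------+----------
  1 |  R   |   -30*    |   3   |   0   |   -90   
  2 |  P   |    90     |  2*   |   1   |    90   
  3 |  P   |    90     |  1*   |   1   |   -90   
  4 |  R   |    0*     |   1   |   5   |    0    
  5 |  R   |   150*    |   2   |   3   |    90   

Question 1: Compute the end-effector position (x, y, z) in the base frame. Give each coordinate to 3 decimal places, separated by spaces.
after link 1: o_1 = (0.0000, 0.0000, 3.0000)
after link 2: o_2 = (1.0000, 1.7321, 2.0000)
after link 3: o_3 = (2.3660, 2.0981, 2.0000)
after link 4: o_4 = (4.8660, 6.4282, 3.0000)
after link 5: o_5 = (2.2679, 4.9282, 5.0000)

2.268 4.928 5.000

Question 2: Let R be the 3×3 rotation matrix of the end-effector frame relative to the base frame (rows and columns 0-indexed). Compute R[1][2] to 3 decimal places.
End-effector z-axis (col 2 of R) = (-0.5000,0.8660,0.0000)
R[1][2] = 0.8660

0.866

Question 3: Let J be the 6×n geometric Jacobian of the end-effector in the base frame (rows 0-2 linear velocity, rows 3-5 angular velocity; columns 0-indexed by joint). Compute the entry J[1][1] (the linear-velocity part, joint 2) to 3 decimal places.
prismatic axis z_1 = (0.5000,0.8660,0.0000)
J_v[:, 1] = z_1; J_ω[:, 1] = (0,0,0)
entry J[1][1] = 0.8660

0.866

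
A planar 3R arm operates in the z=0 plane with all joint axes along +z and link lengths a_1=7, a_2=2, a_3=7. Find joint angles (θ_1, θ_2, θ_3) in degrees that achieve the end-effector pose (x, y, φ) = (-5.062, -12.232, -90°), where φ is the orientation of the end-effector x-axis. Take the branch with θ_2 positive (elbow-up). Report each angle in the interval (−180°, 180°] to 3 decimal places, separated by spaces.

-150.000 90.005 -30.005

wrist centre = target − a_3·(cos φ, sin φ) = (-5.0620, -5.2320)
cos θ_2 = (52.9977−7²−2²)/(2·7·2) = -0.0001; θ_2 = 90.0048° (elbow-up)
β = atan2(-5.2320,-5.0620) = -134.0539°; ψ = atan2(2.0000,6.9998) = 15.9458°
θ_1 = β − ψ = -149.9996°
θ_3 = φ − θ_1 − θ_2 = -30.0051° (wrapped to (-180°,180°])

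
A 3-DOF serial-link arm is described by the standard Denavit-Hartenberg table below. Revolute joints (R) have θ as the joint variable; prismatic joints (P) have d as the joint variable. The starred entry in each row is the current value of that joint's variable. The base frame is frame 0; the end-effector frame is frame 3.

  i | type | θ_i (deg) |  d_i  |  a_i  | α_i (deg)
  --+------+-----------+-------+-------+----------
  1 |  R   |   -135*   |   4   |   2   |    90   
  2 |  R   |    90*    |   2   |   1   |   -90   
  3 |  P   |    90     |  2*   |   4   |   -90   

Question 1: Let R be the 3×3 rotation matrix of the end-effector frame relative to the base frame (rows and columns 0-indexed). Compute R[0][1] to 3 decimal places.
End-effector y-axis (col 1 of R) = (-0.7071,-0.7071,-0.0000)
R[0][1] = -0.7071

-0.707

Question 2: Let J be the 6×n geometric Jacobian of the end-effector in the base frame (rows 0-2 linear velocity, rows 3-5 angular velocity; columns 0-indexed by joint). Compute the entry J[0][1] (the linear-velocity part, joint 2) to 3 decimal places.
axis z_1 = (-0.7071,0.7071,0.0000); lever o_n−o_1 = (2.8284,0.0000,1.0000)
cross product → J_v[:, 1] = (0.7071,0.7071,-2.0000)
J_ω[:, 1] = z_1
entry J[0][1] = 0.7071

0.707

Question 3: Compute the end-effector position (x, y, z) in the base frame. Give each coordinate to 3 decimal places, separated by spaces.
after link 1: o_1 = (-1.4142, -1.4142, 4.0000)
after link 2: o_2 = (-2.8284, -0.0000, 5.0000)
after link 3: o_3 = (1.4142, -1.4142, 5.0000)

1.414 -1.414 5.000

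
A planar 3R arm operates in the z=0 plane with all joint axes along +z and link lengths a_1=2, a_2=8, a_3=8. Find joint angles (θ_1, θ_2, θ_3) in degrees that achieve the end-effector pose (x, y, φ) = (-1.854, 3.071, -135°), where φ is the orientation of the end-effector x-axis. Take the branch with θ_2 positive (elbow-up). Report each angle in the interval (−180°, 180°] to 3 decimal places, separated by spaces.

30.020 44.975 150.004

wrist centre = target − a_3·(cos φ, sin φ) = (3.8029, 8.7279)
cos θ_2 = (90.6371−2²−8²)/(2·2·8) = 0.7074; θ_2 = 44.9754° (elbow-up)
β = atan2(8.7279,3.8029) = 66.4565°; ψ = atan2(5.6544,7.6593) = 36.4364°
θ_1 = β − ψ = 30.0202°
θ_3 = φ − θ_1 − θ_2 = 150.0045° (wrapped to (-180°,180°])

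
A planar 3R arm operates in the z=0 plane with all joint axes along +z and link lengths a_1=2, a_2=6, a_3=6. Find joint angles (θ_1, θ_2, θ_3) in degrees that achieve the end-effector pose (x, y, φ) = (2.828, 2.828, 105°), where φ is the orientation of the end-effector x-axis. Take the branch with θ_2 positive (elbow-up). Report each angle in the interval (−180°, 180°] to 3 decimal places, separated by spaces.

-135.010 120.003 120.007

wrist centre = target − a_3·(cos φ, sin φ) = (4.3809, -2.9676)
cos θ_2 = (27.9988−2²−6²)/(2·2·6) = -0.5001; θ_2 = 120.0033° (elbow-up)
β = atan2(-2.9676,4.3809) = -34.1130°; ψ = atan2(5.1960,-1.0003) = 100.8970°
θ_1 = β − ψ = -135.0100°
θ_3 = φ − θ_1 − θ_2 = 120.0067° (wrapped to (-180°,180°])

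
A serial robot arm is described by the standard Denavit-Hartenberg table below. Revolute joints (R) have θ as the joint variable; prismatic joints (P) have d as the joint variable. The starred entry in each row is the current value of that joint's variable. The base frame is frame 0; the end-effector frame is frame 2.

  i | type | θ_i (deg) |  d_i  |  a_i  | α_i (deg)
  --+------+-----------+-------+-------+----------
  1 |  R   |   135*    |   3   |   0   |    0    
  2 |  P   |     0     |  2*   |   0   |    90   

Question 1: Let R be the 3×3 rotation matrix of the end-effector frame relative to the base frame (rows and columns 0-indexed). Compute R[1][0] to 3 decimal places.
End-effector x-axis (col 0 of R) = (-0.7071,0.7071,0.0000)
R[1][0] = 0.7071

0.707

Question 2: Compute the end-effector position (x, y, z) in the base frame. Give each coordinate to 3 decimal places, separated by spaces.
0.000 0.000 5.000

after link 1: o_1 = (0.0000, 0.0000, 3.0000)
after link 2: o_2 = (0.0000, 0.0000, 5.0000)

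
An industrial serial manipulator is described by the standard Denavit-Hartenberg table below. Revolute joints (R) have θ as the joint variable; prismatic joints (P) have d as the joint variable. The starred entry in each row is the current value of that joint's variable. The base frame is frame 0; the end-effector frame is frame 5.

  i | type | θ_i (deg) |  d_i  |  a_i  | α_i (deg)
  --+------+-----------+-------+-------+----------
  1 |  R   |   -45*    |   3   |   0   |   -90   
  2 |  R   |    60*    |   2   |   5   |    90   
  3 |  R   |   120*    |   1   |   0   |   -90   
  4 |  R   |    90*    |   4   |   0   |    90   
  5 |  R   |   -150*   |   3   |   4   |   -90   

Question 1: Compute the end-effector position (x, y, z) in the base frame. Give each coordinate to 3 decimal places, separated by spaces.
5.903 -0.815 3.701

after link 1: o_1 = (0.0000, 0.0000, 3.0000)
after link 2: o_2 = (3.1820, -0.3536, -1.3301)
after link 3: o_3 = (3.7944, -0.9659, -0.8301)
after link 4: o_4 = (1.1554, -1.1554, 2.1699)
after link 5: o_5 = (5.9030, -0.8145, 3.7010)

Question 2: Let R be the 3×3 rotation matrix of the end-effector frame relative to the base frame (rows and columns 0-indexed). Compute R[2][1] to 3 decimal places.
-0.433

End-effector y-axis (col 1 of R) = (-0.4356,-0.7891,-0.4330)
R[2][1] = -0.4330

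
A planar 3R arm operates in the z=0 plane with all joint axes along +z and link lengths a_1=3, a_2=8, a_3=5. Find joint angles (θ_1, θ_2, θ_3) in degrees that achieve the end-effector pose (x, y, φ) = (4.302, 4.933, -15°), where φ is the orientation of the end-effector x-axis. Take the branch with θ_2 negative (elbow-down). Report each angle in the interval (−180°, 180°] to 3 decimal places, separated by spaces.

-149.991 -135.006 -90.003

wrist centre = target − a_3·(cos φ, sin φ) = (-0.5276, 6.2271)
cos θ_2 = (39.0551−3²−8²)/(2·3·8) = -0.7072; θ_2 = -135.0064° (elbow-down)
β = atan2(6.2271,-0.5276) = 94.8432°; ψ = atan2(-5.6562,-2.6575) = -115.1657°
θ_1 = β − ψ = 210.0089°
θ_3 = φ − θ_1 − θ_2 = -90.0025° (wrapped to (-180°,180°])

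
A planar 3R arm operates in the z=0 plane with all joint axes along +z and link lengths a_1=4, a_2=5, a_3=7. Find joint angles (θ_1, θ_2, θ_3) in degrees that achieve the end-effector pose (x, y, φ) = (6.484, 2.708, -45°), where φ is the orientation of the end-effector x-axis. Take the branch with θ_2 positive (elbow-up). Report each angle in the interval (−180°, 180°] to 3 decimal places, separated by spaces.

44.995 60.008 -150.004

wrist centre = target − a_3·(cos φ, sin φ) = (1.5343, 7.6577)
cos θ_2 = (60.9950−4²−5²)/(2·4·5) = 0.4999; θ_2 = 60.0082° (elbow-up)
β = atan2(7.6577,1.5343) = 78.6706°; ψ = atan2(4.3305,6.4994) = 33.6752°
θ_1 = β − ψ = 44.9954°
θ_3 = φ − θ_1 − θ_2 = -150.0036° (wrapped to (-180°,180°])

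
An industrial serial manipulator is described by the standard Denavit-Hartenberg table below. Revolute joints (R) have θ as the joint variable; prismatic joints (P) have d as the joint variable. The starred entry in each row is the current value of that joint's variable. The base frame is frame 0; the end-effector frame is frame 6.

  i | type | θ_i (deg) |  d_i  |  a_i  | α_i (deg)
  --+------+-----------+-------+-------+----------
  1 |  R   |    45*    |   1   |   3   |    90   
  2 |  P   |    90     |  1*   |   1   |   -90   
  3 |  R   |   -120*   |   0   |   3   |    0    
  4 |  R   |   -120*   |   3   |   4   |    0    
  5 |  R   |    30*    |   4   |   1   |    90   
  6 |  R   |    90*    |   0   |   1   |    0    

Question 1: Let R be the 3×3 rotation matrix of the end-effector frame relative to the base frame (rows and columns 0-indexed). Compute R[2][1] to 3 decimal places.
0.866

End-effector y-axis (col 1 of R) = (0.3536,-0.3536,0.8660)
R[2][1] = 0.8660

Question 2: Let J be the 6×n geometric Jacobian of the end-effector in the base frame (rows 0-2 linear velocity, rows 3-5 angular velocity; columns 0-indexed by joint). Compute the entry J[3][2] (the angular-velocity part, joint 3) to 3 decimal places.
-0.707

axis z_2 = (-0.7071,-0.7071,0.0000); lever o_n−o_2 = (-6.6228,-4.6909,-4.3660)
cross product → J_v[:, 2] = (3.0872,-3.0872,-1.3660)
J_ω[:, 2] = z_2
entry J[3][2] = -0.7071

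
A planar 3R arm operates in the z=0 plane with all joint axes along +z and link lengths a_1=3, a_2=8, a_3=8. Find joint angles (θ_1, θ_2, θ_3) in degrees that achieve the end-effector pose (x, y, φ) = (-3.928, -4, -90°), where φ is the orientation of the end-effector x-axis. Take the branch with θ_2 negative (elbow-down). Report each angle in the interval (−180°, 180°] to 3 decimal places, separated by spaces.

-91.034 -150.004 151.038

wrist centre = target − a_3·(cos φ, sin φ) = (-3.9280, 4.0000)
cos θ_2 = (31.4292−3²−8²)/(2·3·8) = -0.8661; θ_2 = -150.0038° (elbow-down)
β = atan2(4.0000,-3.9280) = 134.4797°; ψ = atan2(-3.9995,-3.9285) = -134.4864°
θ_1 = β − ψ = 268.9661°
θ_3 = φ − θ_1 − θ_2 = 151.0378° (wrapped to (-180°,180°])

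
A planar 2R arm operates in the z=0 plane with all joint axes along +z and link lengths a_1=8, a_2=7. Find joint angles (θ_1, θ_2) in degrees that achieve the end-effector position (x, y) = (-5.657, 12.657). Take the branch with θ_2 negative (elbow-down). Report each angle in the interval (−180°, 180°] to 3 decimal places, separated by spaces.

134.999 -44.996

cos θ_2 = (192.2013−8²−7²)/(2·8·7) = 0.7072; θ_2 = -44.9961° (elbow-down)
β = atan2(12.6570,-5.6570) = 114.0821°; ψ = atan2(-4.9494,12.9501) = -20.9164°
θ_1 = β − ψ = 134.9985°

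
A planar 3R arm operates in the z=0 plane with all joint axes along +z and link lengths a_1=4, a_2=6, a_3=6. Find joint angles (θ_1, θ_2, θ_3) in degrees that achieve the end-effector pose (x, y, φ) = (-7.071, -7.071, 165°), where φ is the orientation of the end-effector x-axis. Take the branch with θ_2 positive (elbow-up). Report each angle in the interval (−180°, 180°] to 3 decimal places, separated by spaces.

wrist centre = target − a_3·(cos φ, sin φ) = (-1.2754, -8.6239)
cos θ_2 = (75.9987−4²−6²)/(2·4·6) = 0.5000; θ_2 = 60.0019° (elbow-up)
β = atan2(-8.6239,-1.2754) = -98.4128°; ψ = atan2(5.1962,6.9998) = 36.5879°
θ_1 = β − ψ = -135.0008°
θ_3 = φ − θ_1 − θ_2 = -120.0011° (wrapped to (-180°,180°])

-135.001 60.002 -120.001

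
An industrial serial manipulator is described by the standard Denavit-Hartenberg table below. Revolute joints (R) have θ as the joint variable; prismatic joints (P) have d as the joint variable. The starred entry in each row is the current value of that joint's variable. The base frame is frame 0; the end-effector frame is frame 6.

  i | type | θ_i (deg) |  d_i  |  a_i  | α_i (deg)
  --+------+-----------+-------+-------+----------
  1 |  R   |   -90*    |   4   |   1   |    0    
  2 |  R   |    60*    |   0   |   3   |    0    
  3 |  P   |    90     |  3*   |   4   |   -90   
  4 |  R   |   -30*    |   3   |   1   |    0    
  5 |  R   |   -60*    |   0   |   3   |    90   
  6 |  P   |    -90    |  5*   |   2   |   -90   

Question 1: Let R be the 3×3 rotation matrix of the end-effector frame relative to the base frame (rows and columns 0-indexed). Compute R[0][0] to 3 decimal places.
End-effector x-axis (col 0 of R) = (0.8660,-0.5000,0.0000)
R[0][0] = 0.8660

0.866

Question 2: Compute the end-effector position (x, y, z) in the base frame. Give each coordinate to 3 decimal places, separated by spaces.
after link 1: o_1 = (0.0000, -1.0000, 4.0000)
after link 2: o_2 = (2.5981, -2.5000, 4.0000)
after link 3: o_3 = (4.5981, 0.9641, 7.0000)
after link 4: o_4 = (2.4330, 3.2141, 7.5000)
after link 5: o_5 = (2.4330, 3.2141, 10.5000)
after link 6: o_6 = (1.6651, -2.1160, 10.5000)

1.665 -2.116 10.500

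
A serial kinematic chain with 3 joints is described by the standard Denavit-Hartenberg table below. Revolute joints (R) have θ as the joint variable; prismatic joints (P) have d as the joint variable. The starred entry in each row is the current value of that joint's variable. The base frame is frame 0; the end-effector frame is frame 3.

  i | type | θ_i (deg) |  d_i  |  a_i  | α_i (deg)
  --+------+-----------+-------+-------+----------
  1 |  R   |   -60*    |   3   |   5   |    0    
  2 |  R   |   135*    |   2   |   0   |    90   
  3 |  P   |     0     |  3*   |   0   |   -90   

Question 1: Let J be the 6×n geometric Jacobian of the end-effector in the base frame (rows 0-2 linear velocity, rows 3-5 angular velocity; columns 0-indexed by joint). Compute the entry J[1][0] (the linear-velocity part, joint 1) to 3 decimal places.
axis z_0 = ẑ; lever o_n−o_0 = (5.3978,-5.1066,5.0000)
cross product → J_v[:, 0] = (5.1066,5.3978,-0.0000)
J_ω[:, 0] = z_0
entry J[1][0] = 5.3978

5.398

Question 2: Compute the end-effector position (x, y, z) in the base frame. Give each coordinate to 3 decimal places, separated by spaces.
5.398 -5.107 5.000

after link 1: o_1 = (2.5000, -4.3301, 3.0000)
after link 2: o_2 = (2.5000, -4.3301, 5.0000)
after link 3: o_3 = (5.3978, -5.1066, 5.0000)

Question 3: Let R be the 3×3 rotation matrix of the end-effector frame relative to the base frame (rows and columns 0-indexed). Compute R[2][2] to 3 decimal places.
End-effector z-axis (col 2 of R) = (0.0000,-0.0000,1.0000)
R[2][2] = 1.0000

1.000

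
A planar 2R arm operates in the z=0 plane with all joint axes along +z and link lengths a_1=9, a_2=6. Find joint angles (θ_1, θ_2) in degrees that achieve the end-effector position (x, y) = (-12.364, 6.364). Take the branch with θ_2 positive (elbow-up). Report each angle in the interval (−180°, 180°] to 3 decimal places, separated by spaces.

cos θ_2 = (193.3690−9²−6²)/(2·9·6) = 0.7071; θ_2 = 44.9989° (elbow-up)
β = atan2(6.3640,-12.3640) = 152.7642°; ψ = atan2(4.2426,13.2427) = 17.7639°
θ_1 = β − ψ = 135.0004°

135.000 44.999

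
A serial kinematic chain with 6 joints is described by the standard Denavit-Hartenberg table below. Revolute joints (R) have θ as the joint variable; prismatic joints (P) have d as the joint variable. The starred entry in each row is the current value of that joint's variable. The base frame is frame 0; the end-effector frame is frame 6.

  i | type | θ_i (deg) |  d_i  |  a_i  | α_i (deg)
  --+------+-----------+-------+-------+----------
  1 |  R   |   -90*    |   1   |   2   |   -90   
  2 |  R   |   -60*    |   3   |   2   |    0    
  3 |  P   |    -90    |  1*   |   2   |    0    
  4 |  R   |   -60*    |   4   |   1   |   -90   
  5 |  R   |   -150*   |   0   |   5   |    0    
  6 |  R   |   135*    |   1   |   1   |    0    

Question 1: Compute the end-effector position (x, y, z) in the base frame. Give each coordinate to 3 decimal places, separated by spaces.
after link 1: o_1 = (0.0000, -2.0000, 1.0000)
after link 2: o_2 = (3.0000, -3.0000, 2.7321)
after link 3: o_3 = (4.0000, -1.2679, 3.7321)
after link 4: o_4 = (8.0000, -0.4019, 3.2321)
after link 5: o_5 = (10.5000, -4.1519, 5.3971)
after link 6: o_6 = (10.7588, -2.8154, 5.7802)

10.759 -2.815 5.780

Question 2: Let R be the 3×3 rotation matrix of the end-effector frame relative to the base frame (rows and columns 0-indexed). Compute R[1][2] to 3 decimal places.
0.500

End-effector z-axis (col 2 of R) = (-0.0000,0.5000,0.8660)
R[1][2] = 0.5000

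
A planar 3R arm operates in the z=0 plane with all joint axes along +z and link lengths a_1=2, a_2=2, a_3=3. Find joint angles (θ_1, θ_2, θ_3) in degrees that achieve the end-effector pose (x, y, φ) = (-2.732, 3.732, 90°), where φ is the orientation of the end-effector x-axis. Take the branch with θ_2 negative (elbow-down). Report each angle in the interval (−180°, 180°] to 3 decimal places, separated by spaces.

-149.998 -90.003 -29.999

wrist centre = target − a_3·(cos φ, sin φ) = (-2.7320, 0.7320)
cos θ_2 = (7.9996−2²−2²)/(2·2·2) = -0.0000; θ_2 = -90.0025° (elbow-down)
β = atan2(0.7320,-2.7320) = 165.0007°; ψ = atan2(-2.0000,1.9999) = -45.0013°
θ_1 = β − ψ = 210.0020°
θ_3 = φ − θ_1 − θ_2 = -29.9995° (wrapped to (-180°,180°])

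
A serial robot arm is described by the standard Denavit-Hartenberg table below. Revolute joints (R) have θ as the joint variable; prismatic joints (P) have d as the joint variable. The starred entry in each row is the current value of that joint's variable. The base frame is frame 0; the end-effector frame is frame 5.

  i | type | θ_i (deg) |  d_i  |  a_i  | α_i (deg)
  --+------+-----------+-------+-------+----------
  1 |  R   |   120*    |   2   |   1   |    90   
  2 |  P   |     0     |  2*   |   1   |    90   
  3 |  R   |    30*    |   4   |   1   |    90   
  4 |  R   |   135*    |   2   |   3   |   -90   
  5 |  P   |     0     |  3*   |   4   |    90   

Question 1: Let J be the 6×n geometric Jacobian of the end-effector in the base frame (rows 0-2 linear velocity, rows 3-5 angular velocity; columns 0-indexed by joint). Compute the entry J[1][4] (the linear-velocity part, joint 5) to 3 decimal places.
prismatic axis z_4 = (-0.0000,-0.7071,0.7071)
J_v[:, 4] = z_4; J_ω[:, 4] = (0,0,0)
entry J[1][4] = -0.7071

-0.707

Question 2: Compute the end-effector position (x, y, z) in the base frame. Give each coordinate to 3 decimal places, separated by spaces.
after link 1: o_1 = (-0.5000, 0.8660, 2.0000)
after link 2: o_2 = (0.7321, 2.7321, 2.0000)
after link 3: o_3 = (0.7321, 3.7321, -2.0000)
after link 4: o_4 = (-1.2679, 1.6107, -4.1213)
after link 5: o_5 = (-1.2679, -3.3390, -4.8284)

-1.268 -3.339 -4.828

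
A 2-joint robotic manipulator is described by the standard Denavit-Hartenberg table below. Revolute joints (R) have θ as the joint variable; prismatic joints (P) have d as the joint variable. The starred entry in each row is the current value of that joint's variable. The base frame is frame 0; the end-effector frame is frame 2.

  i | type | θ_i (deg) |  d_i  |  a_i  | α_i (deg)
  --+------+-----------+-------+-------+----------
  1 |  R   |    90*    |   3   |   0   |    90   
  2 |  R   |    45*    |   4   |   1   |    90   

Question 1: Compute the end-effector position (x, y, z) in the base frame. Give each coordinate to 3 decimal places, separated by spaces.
4.000 0.707 3.707

after link 1: o_1 = (0.0000, 0.0000, 3.0000)
after link 2: o_2 = (4.0000, 0.7071, 3.7071)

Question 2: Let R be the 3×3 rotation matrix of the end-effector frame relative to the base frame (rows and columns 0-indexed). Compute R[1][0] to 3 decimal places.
0.707

End-effector x-axis (col 0 of R) = (0.0000,0.7071,0.7071)
R[1][0] = 0.7071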